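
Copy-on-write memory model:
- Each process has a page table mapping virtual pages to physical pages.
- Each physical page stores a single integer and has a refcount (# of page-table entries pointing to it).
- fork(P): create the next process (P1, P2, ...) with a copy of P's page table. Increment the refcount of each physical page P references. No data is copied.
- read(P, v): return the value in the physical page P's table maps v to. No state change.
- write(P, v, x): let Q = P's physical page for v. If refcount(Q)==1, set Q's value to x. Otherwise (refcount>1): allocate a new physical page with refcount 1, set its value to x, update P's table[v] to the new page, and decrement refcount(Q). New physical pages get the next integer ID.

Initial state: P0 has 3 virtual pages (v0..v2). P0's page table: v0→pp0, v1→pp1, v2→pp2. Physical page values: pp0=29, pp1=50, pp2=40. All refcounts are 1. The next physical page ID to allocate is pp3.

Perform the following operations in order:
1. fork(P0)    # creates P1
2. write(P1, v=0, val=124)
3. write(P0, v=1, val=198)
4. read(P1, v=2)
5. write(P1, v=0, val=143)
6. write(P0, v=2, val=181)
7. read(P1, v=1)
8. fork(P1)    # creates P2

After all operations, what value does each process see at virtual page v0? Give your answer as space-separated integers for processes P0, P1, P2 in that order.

Op 1: fork(P0) -> P1. 3 ppages; refcounts: pp0:2 pp1:2 pp2:2
Op 2: write(P1, v0, 124). refcount(pp0)=2>1 -> COPY to pp3. 4 ppages; refcounts: pp0:1 pp1:2 pp2:2 pp3:1
Op 3: write(P0, v1, 198). refcount(pp1)=2>1 -> COPY to pp4. 5 ppages; refcounts: pp0:1 pp1:1 pp2:2 pp3:1 pp4:1
Op 4: read(P1, v2) -> 40. No state change.
Op 5: write(P1, v0, 143). refcount(pp3)=1 -> write in place. 5 ppages; refcounts: pp0:1 pp1:1 pp2:2 pp3:1 pp4:1
Op 6: write(P0, v2, 181). refcount(pp2)=2>1 -> COPY to pp5. 6 ppages; refcounts: pp0:1 pp1:1 pp2:1 pp3:1 pp4:1 pp5:1
Op 7: read(P1, v1) -> 50. No state change.
Op 8: fork(P1) -> P2. 6 ppages; refcounts: pp0:1 pp1:2 pp2:2 pp3:2 pp4:1 pp5:1
P0: v0 -> pp0 = 29
P1: v0 -> pp3 = 143
P2: v0 -> pp3 = 143

Answer: 29 143 143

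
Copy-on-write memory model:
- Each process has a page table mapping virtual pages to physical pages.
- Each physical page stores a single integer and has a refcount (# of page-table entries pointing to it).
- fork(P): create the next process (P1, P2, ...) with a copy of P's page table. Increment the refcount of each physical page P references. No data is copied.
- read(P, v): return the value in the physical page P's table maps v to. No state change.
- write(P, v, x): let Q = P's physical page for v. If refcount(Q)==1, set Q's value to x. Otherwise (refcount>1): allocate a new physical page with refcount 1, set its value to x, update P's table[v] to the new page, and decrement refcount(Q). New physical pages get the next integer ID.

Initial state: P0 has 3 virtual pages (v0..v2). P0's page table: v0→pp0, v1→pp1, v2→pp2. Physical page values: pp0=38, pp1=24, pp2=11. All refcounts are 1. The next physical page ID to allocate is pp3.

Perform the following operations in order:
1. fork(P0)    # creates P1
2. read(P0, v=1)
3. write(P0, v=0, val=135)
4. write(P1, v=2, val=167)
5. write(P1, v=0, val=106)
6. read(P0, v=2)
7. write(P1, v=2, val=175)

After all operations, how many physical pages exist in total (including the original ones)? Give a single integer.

Op 1: fork(P0) -> P1. 3 ppages; refcounts: pp0:2 pp1:2 pp2:2
Op 2: read(P0, v1) -> 24. No state change.
Op 3: write(P0, v0, 135). refcount(pp0)=2>1 -> COPY to pp3. 4 ppages; refcounts: pp0:1 pp1:2 pp2:2 pp3:1
Op 4: write(P1, v2, 167). refcount(pp2)=2>1 -> COPY to pp4. 5 ppages; refcounts: pp0:1 pp1:2 pp2:1 pp3:1 pp4:1
Op 5: write(P1, v0, 106). refcount(pp0)=1 -> write in place. 5 ppages; refcounts: pp0:1 pp1:2 pp2:1 pp3:1 pp4:1
Op 6: read(P0, v2) -> 11. No state change.
Op 7: write(P1, v2, 175). refcount(pp4)=1 -> write in place. 5 ppages; refcounts: pp0:1 pp1:2 pp2:1 pp3:1 pp4:1

Answer: 5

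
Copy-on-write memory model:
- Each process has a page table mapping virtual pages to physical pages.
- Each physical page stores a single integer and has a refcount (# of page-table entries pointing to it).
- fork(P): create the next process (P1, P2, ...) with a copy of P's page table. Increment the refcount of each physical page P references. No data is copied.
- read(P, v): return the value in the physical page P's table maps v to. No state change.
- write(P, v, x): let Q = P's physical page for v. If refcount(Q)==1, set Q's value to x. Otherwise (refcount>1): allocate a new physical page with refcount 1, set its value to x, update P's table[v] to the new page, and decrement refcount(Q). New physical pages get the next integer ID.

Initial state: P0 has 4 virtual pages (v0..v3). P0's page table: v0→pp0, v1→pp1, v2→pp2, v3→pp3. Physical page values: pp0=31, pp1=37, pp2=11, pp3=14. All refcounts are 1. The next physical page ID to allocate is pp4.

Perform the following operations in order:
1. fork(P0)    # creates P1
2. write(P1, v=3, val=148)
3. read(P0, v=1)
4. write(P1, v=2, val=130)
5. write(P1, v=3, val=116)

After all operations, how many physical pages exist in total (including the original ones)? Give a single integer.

Op 1: fork(P0) -> P1. 4 ppages; refcounts: pp0:2 pp1:2 pp2:2 pp3:2
Op 2: write(P1, v3, 148). refcount(pp3)=2>1 -> COPY to pp4. 5 ppages; refcounts: pp0:2 pp1:2 pp2:2 pp3:1 pp4:1
Op 3: read(P0, v1) -> 37. No state change.
Op 4: write(P1, v2, 130). refcount(pp2)=2>1 -> COPY to pp5. 6 ppages; refcounts: pp0:2 pp1:2 pp2:1 pp3:1 pp4:1 pp5:1
Op 5: write(P1, v3, 116). refcount(pp4)=1 -> write in place. 6 ppages; refcounts: pp0:2 pp1:2 pp2:1 pp3:1 pp4:1 pp5:1

Answer: 6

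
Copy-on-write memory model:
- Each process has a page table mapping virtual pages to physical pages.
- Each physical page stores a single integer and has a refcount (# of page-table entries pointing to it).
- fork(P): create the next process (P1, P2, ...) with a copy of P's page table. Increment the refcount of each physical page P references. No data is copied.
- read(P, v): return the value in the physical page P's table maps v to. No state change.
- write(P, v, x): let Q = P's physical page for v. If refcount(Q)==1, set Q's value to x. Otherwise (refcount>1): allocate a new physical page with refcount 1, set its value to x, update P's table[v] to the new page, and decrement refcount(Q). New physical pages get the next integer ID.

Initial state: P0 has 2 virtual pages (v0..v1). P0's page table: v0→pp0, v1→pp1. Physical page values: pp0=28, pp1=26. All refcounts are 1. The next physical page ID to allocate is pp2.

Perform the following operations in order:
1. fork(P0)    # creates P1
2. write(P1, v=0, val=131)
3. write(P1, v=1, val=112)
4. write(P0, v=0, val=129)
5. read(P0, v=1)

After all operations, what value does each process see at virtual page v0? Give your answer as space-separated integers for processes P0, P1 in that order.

Answer: 129 131

Derivation:
Op 1: fork(P0) -> P1. 2 ppages; refcounts: pp0:2 pp1:2
Op 2: write(P1, v0, 131). refcount(pp0)=2>1 -> COPY to pp2. 3 ppages; refcounts: pp0:1 pp1:2 pp2:1
Op 3: write(P1, v1, 112). refcount(pp1)=2>1 -> COPY to pp3. 4 ppages; refcounts: pp0:1 pp1:1 pp2:1 pp3:1
Op 4: write(P0, v0, 129). refcount(pp0)=1 -> write in place. 4 ppages; refcounts: pp0:1 pp1:1 pp2:1 pp3:1
Op 5: read(P0, v1) -> 26. No state change.
P0: v0 -> pp0 = 129
P1: v0 -> pp2 = 131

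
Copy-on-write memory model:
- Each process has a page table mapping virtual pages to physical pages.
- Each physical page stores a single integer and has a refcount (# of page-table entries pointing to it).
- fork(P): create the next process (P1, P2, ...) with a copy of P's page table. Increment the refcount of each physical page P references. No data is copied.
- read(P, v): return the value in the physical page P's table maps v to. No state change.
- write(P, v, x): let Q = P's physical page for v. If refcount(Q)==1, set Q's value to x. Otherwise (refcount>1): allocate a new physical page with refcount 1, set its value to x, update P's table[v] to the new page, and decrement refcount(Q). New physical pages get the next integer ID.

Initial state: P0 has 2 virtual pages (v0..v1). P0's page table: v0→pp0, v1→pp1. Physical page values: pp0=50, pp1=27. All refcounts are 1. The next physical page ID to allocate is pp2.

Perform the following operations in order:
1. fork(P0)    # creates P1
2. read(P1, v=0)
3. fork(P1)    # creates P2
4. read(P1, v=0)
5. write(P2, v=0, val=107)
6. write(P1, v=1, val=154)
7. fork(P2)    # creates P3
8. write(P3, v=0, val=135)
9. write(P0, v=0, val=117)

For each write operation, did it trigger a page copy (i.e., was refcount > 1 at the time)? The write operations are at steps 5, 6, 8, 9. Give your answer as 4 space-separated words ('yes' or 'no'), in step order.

Op 1: fork(P0) -> P1. 2 ppages; refcounts: pp0:2 pp1:2
Op 2: read(P1, v0) -> 50. No state change.
Op 3: fork(P1) -> P2. 2 ppages; refcounts: pp0:3 pp1:3
Op 4: read(P1, v0) -> 50. No state change.
Op 5: write(P2, v0, 107). refcount(pp0)=3>1 -> COPY to pp2. 3 ppages; refcounts: pp0:2 pp1:3 pp2:1
Op 6: write(P1, v1, 154). refcount(pp1)=3>1 -> COPY to pp3. 4 ppages; refcounts: pp0:2 pp1:2 pp2:1 pp3:1
Op 7: fork(P2) -> P3. 4 ppages; refcounts: pp0:2 pp1:3 pp2:2 pp3:1
Op 8: write(P3, v0, 135). refcount(pp2)=2>1 -> COPY to pp4. 5 ppages; refcounts: pp0:2 pp1:3 pp2:1 pp3:1 pp4:1
Op 9: write(P0, v0, 117). refcount(pp0)=2>1 -> COPY to pp5. 6 ppages; refcounts: pp0:1 pp1:3 pp2:1 pp3:1 pp4:1 pp5:1

yes yes yes yes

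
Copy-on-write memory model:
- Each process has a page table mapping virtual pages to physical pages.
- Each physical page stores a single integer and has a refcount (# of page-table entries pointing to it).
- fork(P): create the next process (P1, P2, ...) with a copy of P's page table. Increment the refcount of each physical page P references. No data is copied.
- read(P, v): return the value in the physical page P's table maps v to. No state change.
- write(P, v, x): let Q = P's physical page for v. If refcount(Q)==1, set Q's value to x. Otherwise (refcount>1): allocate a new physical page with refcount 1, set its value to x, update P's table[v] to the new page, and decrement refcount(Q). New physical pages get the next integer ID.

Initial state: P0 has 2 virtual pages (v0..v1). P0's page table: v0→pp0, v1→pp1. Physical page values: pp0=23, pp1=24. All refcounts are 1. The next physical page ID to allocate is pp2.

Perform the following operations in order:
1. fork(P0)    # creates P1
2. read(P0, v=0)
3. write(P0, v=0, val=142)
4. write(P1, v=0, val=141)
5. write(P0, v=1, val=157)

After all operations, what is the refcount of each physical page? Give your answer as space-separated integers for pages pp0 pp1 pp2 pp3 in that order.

Answer: 1 1 1 1

Derivation:
Op 1: fork(P0) -> P1. 2 ppages; refcounts: pp0:2 pp1:2
Op 2: read(P0, v0) -> 23. No state change.
Op 3: write(P0, v0, 142). refcount(pp0)=2>1 -> COPY to pp2. 3 ppages; refcounts: pp0:1 pp1:2 pp2:1
Op 4: write(P1, v0, 141). refcount(pp0)=1 -> write in place. 3 ppages; refcounts: pp0:1 pp1:2 pp2:1
Op 5: write(P0, v1, 157). refcount(pp1)=2>1 -> COPY to pp3. 4 ppages; refcounts: pp0:1 pp1:1 pp2:1 pp3:1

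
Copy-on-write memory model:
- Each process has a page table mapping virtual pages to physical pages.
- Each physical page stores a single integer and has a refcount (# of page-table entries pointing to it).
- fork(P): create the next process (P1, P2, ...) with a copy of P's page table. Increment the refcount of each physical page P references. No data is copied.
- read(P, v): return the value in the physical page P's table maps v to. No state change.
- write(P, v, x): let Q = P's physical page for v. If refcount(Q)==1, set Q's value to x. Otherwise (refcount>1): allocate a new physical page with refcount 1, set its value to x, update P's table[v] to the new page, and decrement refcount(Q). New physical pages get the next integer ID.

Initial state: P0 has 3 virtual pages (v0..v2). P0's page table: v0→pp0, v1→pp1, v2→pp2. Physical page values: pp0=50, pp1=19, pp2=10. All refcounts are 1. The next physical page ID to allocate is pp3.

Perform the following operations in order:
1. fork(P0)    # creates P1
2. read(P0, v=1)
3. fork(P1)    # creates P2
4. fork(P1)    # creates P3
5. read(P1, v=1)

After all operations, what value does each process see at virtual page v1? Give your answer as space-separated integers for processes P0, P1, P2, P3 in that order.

Answer: 19 19 19 19

Derivation:
Op 1: fork(P0) -> P1. 3 ppages; refcounts: pp0:2 pp1:2 pp2:2
Op 2: read(P0, v1) -> 19. No state change.
Op 3: fork(P1) -> P2. 3 ppages; refcounts: pp0:3 pp1:3 pp2:3
Op 4: fork(P1) -> P3. 3 ppages; refcounts: pp0:4 pp1:4 pp2:4
Op 5: read(P1, v1) -> 19. No state change.
P0: v1 -> pp1 = 19
P1: v1 -> pp1 = 19
P2: v1 -> pp1 = 19
P3: v1 -> pp1 = 19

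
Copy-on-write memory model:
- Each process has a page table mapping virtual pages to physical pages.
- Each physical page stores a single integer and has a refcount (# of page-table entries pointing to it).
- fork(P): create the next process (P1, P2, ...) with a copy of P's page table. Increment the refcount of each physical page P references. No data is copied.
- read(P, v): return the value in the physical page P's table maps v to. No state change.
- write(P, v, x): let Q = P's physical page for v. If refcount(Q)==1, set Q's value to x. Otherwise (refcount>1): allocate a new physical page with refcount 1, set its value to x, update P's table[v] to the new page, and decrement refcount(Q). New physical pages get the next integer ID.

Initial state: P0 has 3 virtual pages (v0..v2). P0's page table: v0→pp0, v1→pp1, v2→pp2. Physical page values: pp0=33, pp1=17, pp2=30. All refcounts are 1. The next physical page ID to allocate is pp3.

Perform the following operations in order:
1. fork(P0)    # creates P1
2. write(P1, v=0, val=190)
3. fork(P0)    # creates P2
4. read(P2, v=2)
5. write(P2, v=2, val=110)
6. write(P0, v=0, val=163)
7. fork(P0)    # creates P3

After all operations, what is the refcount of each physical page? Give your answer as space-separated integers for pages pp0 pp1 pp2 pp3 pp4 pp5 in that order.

Answer: 1 4 3 1 1 2

Derivation:
Op 1: fork(P0) -> P1. 3 ppages; refcounts: pp0:2 pp1:2 pp2:2
Op 2: write(P1, v0, 190). refcount(pp0)=2>1 -> COPY to pp3. 4 ppages; refcounts: pp0:1 pp1:2 pp2:2 pp3:1
Op 3: fork(P0) -> P2. 4 ppages; refcounts: pp0:2 pp1:3 pp2:3 pp3:1
Op 4: read(P2, v2) -> 30. No state change.
Op 5: write(P2, v2, 110). refcount(pp2)=3>1 -> COPY to pp4. 5 ppages; refcounts: pp0:2 pp1:3 pp2:2 pp3:1 pp4:1
Op 6: write(P0, v0, 163). refcount(pp0)=2>1 -> COPY to pp5. 6 ppages; refcounts: pp0:1 pp1:3 pp2:2 pp3:1 pp4:1 pp5:1
Op 7: fork(P0) -> P3. 6 ppages; refcounts: pp0:1 pp1:4 pp2:3 pp3:1 pp4:1 pp5:2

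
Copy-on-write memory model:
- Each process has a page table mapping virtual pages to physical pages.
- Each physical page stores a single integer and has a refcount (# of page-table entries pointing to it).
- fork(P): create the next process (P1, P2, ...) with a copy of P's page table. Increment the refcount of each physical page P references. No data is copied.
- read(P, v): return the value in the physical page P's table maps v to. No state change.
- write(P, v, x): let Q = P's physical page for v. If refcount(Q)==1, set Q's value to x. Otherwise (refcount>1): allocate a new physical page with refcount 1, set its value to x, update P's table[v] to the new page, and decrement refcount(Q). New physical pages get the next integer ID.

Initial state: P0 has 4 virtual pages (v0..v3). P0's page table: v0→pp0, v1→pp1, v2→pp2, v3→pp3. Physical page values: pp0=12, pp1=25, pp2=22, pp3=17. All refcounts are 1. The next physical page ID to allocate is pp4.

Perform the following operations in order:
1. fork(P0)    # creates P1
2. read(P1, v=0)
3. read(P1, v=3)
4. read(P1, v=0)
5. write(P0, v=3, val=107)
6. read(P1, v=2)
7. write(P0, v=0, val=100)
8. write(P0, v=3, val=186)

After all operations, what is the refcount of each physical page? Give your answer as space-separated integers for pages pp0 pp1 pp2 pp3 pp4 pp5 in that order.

Answer: 1 2 2 1 1 1

Derivation:
Op 1: fork(P0) -> P1. 4 ppages; refcounts: pp0:2 pp1:2 pp2:2 pp3:2
Op 2: read(P1, v0) -> 12. No state change.
Op 3: read(P1, v3) -> 17. No state change.
Op 4: read(P1, v0) -> 12. No state change.
Op 5: write(P0, v3, 107). refcount(pp3)=2>1 -> COPY to pp4. 5 ppages; refcounts: pp0:2 pp1:2 pp2:2 pp3:1 pp4:1
Op 6: read(P1, v2) -> 22. No state change.
Op 7: write(P0, v0, 100). refcount(pp0)=2>1 -> COPY to pp5. 6 ppages; refcounts: pp0:1 pp1:2 pp2:2 pp3:1 pp4:1 pp5:1
Op 8: write(P0, v3, 186). refcount(pp4)=1 -> write in place. 6 ppages; refcounts: pp0:1 pp1:2 pp2:2 pp3:1 pp4:1 pp5:1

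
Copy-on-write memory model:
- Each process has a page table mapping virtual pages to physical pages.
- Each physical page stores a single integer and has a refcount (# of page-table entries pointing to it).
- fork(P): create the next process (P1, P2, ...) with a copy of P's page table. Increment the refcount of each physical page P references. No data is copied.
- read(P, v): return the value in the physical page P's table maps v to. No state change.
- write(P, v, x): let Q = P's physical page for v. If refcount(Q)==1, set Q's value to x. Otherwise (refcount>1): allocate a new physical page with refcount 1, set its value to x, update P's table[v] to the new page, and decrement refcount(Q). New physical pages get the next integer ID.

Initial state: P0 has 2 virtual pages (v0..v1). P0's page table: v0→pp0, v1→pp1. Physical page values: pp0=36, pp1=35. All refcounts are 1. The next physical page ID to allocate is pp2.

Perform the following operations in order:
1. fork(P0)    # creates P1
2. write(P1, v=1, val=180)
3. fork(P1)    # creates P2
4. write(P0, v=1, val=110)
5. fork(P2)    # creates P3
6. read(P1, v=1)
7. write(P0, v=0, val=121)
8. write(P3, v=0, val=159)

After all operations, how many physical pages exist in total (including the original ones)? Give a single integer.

Answer: 5

Derivation:
Op 1: fork(P0) -> P1. 2 ppages; refcounts: pp0:2 pp1:2
Op 2: write(P1, v1, 180). refcount(pp1)=2>1 -> COPY to pp2. 3 ppages; refcounts: pp0:2 pp1:1 pp2:1
Op 3: fork(P1) -> P2. 3 ppages; refcounts: pp0:3 pp1:1 pp2:2
Op 4: write(P0, v1, 110). refcount(pp1)=1 -> write in place. 3 ppages; refcounts: pp0:3 pp1:1 pp2:2
Op 5: fork(P2) -> P3. 3 ppages; refcounts: pp0:4 pp1:1 pp2:3
Op 6: read(P1, v1) -> 180. No state change.
Op 7: write(P0, v0, 121). refcount(pp0)=4>1 -> COPY to pp3. 4 ppages; refcounts: pp0:3 pp1:1 pp2:3 pp3:1
Op 8: write(P3, v0, 159). refcount(pp0)=3>1 -> COPY to pp4. 5 ppages; refcounts: pp0:2 pp1:1 pp2:3 pp3:1 pp4:1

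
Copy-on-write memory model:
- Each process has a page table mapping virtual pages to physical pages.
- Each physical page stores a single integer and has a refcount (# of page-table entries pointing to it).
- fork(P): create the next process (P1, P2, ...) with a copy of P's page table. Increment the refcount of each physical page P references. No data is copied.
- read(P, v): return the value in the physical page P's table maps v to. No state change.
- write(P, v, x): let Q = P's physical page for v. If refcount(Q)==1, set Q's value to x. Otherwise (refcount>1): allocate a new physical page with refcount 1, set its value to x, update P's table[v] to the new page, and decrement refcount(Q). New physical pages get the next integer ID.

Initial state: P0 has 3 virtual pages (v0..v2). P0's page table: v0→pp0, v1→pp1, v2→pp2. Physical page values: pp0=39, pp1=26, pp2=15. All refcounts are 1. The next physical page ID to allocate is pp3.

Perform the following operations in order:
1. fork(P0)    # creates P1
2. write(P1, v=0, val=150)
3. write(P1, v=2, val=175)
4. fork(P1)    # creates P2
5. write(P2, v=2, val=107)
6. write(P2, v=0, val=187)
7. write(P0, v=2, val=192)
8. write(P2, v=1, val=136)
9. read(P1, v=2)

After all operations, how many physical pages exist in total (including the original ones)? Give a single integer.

Answer: 8

Derivation:
Op 1: fork(P0) -> P1. 3 ppages; refcounts: pp0:2 pp1:2 pp2:2
Op 2: write(P1, v0, 150). refcount(pp0)=2>1 -> COPY to pp3. 4 ppages; refcounts: pp0:1 pp1:2 pp2:2 pp3:1
Op 3: write(P1, v2, 175). refcount(pp2)=2>1 -> COPY to pp4. 5 ppages; refcounts: pp0:1 pp1:2 pp2:1 pp3:1 pp4:1
Op 4: fork(P1) -> P2. 5 ppages; refcounts: pp0:1 pp1:3 pp2:1 pp3:2 pp4:2
Op 5: write(P2, v2, 107). refcount(pp4)=2>1 -> COPY to pp5. 6 ppages; refcounts: pp0:1 pp1:3 pp2:1 pp3:2 pp4:1 pp5:1
Op 6: write(P2, v0, 187). refcount(pp3)=2>1 -> COPY to pp6. 7 ppages; refcounts: pp0:1 pp1:3 pp2:1 pp3:1 pp4:1 pp5:1 pp6:1
Op 7: write(P0, v2, 192). refcount(pp2)=1 -> write in place. 7 ppages; refcounts: pp0:1 pp1:3 pp2:1 pp3:1 pp4:1 pp5:1 pp6:1
Op 8: write(P2, v1, 136). refcount(pp1)=3>1 -> COPY to pp7. 8 ppages; refcounts: pp0:1 pp1:2 pp2:1 pp3:1 pp4:1 pp5:1 pp6:1 pp7:1
Op 9: read(P1, v2) -> 175. No state change.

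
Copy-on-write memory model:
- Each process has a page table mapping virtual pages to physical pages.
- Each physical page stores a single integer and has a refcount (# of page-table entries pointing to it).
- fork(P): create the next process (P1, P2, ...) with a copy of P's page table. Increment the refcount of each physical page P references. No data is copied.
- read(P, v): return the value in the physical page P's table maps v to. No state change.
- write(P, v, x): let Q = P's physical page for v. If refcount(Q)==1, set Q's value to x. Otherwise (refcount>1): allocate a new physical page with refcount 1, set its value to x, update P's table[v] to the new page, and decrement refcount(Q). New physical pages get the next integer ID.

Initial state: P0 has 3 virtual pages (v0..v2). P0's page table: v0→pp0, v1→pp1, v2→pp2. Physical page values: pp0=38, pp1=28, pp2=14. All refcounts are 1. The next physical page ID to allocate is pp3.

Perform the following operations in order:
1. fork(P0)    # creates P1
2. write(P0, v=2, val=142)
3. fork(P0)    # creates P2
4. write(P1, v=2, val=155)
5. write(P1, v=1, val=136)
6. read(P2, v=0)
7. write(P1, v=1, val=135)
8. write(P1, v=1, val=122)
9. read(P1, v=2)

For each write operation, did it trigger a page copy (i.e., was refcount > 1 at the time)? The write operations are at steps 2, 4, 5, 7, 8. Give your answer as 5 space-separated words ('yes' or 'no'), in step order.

Op 1: fork(P0) -> P1. 3 ppages; refcounts: pp0:2 pp1:2 pp2:2
Op 2: write(P0, v2, 142). refcount(pp2)=2>1 -> COPY to pp3. 4 ppages; refcounts: pp0:2 pp1:2 pp2:1 pp3:1
Op 3: fork(P0) -> P2. 4 ppages; refcounts: pp0:3 pp1:3 pp2:1 pp3:2
Op 4: write(P1, v2, 155). refcount(pp2)=1 -> write in place. 4 ppages; refcounts: pp0:3 pp1:3 pp2:1 pp3:2
Op 5: write(P1, v1, 136). refcount(pp1)=3>1 -> COPY to pp4. 5 ppages; refcounts: pp0:3 pp1:2 pp2:1 pp3:2 pp4:1
Op 6: read(P2, v0) -> 38. No state change.
Op 7: write(P1, v1, 135). refcount(pp4)=1 -> write in place. 5 ppages; refcounts: pp0:3 pp1:2 pp2:1 pp3:2 pp4:1
Op 8: write(P1, v1, 122). refcount(pp4)=1 -> write in place. 5 ppages; refcounts: pp0:3 pp1:2 pp2:1 pp3:2 pp4:1
Op 9: read(P1, v2) -> 155. No state change.

yes no yes no no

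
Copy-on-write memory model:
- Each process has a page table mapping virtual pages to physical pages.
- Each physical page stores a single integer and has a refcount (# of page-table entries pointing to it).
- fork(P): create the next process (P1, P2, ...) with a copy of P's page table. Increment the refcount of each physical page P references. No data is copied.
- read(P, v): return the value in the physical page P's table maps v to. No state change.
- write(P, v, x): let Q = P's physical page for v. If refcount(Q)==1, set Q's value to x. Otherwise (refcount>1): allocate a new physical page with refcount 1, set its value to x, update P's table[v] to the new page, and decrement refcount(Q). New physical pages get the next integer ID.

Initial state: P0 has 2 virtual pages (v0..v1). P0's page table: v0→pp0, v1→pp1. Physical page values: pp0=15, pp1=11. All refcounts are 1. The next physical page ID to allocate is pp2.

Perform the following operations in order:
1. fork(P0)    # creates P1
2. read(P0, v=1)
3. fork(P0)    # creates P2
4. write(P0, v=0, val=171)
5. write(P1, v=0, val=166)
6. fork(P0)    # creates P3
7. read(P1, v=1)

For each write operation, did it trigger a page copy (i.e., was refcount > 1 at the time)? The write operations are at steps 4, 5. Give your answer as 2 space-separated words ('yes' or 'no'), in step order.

Op 1: fork(P0) -> P1. 2 ppages; refcounts: pp0:2 pp1:2
Op 2: read(P0, v1) -> 11. No state change.
Op 3: fork(P0) -> P2. 2 ppages; refcounts: pp0:3 pp1:3
Op 4: write(P0, v0, 171). refcount(pp0)=3>1 -> COPY to pp2. 3 ppages; refcounts: pp0:2 pp1:3 pp2:1
Op 5: write(P1, v0, 166). refcount(pp0)=2>1 -> COPY to pp3. 4 ppages; refcounts: pp0:1 pp1:3 pp2:1 pp3:1
Op 6: fork(P0) -> P3. 4 ppages; refcounts: pp0:1 pp1:4 pp2:2 pp3:1
Op 7: read(P1, v1) -> 11. No state change.

yes yes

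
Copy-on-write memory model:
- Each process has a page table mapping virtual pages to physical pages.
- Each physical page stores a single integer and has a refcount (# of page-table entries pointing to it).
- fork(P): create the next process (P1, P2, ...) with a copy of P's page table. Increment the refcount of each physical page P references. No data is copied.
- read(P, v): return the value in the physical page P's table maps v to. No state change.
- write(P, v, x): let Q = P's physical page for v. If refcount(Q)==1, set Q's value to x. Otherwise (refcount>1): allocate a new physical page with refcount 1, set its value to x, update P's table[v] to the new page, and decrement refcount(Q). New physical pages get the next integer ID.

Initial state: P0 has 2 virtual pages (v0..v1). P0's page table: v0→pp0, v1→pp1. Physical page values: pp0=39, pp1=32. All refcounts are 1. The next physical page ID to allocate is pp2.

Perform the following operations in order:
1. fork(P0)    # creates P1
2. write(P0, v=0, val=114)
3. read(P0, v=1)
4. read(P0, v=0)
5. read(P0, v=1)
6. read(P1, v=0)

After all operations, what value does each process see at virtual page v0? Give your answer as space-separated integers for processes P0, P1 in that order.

Answer: 114 39

Derivation:
Op 1: fork(P0) -> P1. 2 ppages; refcounts: pp0:2 pp1:2
Op 2: write(P0, v0, 114). refcount(pp0)=2>1 -> COPY to pp2. 3 ppages; refcounts: pp0:1 pp1:2 pp2:1
Op 3: read(P0, v1) -> 32. No state change.
Op 4: read(P0, v0) -> 114. No state change.
Op 5: read(P0, v1) -> 32. No state change.
Op 6: read(P1, v0) -> 39. No state change.
P0: v0 -> pp2 = 114
P1: v0 -> pp0 = 39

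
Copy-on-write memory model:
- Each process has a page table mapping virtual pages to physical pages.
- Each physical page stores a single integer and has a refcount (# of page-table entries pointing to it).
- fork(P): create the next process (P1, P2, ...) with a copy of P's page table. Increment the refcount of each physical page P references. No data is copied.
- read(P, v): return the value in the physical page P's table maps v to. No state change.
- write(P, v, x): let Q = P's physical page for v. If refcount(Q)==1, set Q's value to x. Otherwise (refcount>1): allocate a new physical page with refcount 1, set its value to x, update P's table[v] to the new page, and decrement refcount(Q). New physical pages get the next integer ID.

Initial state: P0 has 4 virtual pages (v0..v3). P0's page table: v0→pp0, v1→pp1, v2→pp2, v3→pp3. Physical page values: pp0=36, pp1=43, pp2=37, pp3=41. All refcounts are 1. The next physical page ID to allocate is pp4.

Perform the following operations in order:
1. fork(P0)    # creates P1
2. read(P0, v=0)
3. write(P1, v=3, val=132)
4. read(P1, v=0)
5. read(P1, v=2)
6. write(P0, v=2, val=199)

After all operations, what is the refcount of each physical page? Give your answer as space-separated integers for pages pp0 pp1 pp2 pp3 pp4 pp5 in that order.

Answer: 2 2 1 1 1 1

Derivation:
Op 1: fork(P0) -> P1. 4 ppages; refcounts: pp0:2 pp1:2 pp2:2 pp3:2
Op 2: read(P0, v0) -> 36. No state change.
Op 3: write(P1, v3, 132). refcount(pp3)=2>1 -> COPY to pp4. 5 ppages; refcounts: pp0:2 pp1:2 pp2:2 pp3:1 pp4:1
Op 4: read(P1, v0) -> 36. No state change.
Op 5: read(P1, v2) -> 37. No state change.
Op 6: write(P0, v2, 199). refcount(pp2)=2>1 -> COPY to pp5. 6 ppages; refcounts: pp0:2 pp1:2 pp2:1 pp3:1 pp4:1 pp5:1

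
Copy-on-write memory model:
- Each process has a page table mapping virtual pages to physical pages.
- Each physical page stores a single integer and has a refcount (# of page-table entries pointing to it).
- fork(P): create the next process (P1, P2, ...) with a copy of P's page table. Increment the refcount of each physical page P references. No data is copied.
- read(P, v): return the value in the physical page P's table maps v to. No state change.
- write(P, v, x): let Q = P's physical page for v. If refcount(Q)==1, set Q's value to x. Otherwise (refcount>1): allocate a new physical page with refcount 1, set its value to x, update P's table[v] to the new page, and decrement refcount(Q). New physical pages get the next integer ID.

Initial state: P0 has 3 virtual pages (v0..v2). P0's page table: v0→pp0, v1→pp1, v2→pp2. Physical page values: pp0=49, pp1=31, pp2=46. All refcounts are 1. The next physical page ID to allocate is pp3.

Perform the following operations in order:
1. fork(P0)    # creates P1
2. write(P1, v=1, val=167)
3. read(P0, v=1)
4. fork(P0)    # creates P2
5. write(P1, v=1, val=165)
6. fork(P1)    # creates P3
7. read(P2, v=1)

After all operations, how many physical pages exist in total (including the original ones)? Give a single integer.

Op 1: fork(P0) -> P1. 3 ppages; refcounts: pp0:2 pp1:2 pp2:2
Op 2: write(P1, v1, 167). refcount(pp1)=2>1 -> COPY to pp3. 4 ppages; refcounts: pp0:2 pp1:1 pp2:2 pp3:1
Op 3: read(P0, v1) -> 31. No state change.
Op 4: fork(P0) -> P2. 4 ppages; refcounts: pp0:3 pp1:2 pp2:3 pp3:1
Op 5: write(P1, v1, 165). refcount(pp3)=1 -> write in place. 4 ppages; refcounts: pp0:3 pp1:2 pp2:3 pp3:1
Op 6: fork(P1) -> P3. 4 ppages; refcounts: pp0:4 pp1:2 pp2:4 pp3:2
Op 7: read(P2, v1) -> 31. No state change.

Answer: 4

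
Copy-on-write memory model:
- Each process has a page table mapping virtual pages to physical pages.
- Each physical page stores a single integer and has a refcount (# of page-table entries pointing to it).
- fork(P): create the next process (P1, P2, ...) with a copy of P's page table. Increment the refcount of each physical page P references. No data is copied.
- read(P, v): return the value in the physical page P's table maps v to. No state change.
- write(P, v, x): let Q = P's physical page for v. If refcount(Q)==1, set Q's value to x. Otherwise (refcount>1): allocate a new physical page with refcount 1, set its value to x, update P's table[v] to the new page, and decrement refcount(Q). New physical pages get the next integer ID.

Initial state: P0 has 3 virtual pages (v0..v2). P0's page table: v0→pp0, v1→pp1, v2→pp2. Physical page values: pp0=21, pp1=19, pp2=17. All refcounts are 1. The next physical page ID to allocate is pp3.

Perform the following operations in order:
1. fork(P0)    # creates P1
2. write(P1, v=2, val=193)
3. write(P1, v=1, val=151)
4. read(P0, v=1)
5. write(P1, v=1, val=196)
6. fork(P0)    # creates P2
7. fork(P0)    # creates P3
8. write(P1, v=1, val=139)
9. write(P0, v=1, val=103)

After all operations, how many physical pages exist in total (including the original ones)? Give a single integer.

Op 1: fork(P0) -> P1. 3 ppages; refcounts: pp0:2 pp1:2 pp2:2
Op 2: write(P1, v2, 193). refcount(pp2)=2>1 -> COPY to pp3. 4 ppages; refcounts: pp0:2 pp1:2 pp2:1 pp3:1
Op 3: write(P1, v1, 151). refcount(pp1)=2>1 -> COPY to pp4. 5 ppages; refcounts: pp0:2 pp1:1 pp2:1 pp3:1 pp4:1
Op 4: read(P0, v1) -> 19. No state change.
Op 5: write(P1, v1, 196). refcount(pp4)=1 -> write in place. 5 ppages; refcounts: pp0:2 pp1:1 pp2:1 pp3:1 pp4:1
Op 6: fork(P0) -> P2. 5 ppages; refcounts: pp0:3 pp1:2 pp2:2 pp3:1 pp4:1
Op 7: fork(P0) -> P3. 5 ppages; refcounts: pp0:4 pp1:3 pp2:3 pp3:1 pp4:1
Op 8: write(P1, v1, 139). refcount(pp4)=1 -> write in place. 5 ppages; refcounts: pp0:4 pp1:3 pp2:3 pp3:1 pp4:1
Op 9: write(P0, v1, 103). refcount(pp1)=3>1 -> COPY to pp5. 6 ppages; refcounts: pp0:4 pp1:2 pp2:3 pp3:1 pp4:1 pp5:1

Answer: 6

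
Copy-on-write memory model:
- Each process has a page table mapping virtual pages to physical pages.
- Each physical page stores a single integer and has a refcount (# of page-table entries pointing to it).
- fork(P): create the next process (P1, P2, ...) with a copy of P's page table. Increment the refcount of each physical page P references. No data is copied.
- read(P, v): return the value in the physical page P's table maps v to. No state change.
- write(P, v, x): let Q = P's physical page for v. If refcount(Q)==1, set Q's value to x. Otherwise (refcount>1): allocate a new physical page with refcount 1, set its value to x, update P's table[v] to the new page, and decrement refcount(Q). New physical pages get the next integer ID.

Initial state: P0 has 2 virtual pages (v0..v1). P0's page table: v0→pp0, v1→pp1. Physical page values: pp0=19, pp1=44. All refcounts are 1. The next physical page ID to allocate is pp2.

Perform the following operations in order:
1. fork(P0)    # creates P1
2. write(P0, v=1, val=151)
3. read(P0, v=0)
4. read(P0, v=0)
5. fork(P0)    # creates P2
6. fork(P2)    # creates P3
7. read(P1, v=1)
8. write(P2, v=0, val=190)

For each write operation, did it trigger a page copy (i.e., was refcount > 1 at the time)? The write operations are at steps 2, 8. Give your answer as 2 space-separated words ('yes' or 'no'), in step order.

Op 1: fork(P0) -> P1. 2 ppages; refcounts: pp0:2 pp1:2
Op 2: write(P0, v1, 151). refcount(pp1)=2>1 -> COPY to pp2. 3 ppages; refcounts: pp0:2 pp1:1 pp2:1
Op 3: read(P0, v0) -> 19. No state change.
Op 4: read(P0, v0) -> 19. No state change.
Op 5: fork(P0) -> P2. 3 ppages; refcounts: pp0:3 pp1:1 pp2:2
Op 6: fork(P2) -> P3. 3 ppages; refcounts: pp0:4 pp1:1 pp2:3
Op 7: read(P1, v1) -> 44. No state change.
Op 8: write(P2, v0, 190). refcount(pp0)=4>1 -> COPY to pp3. 4 ppages; refcounts: pp0:3 pp1:1 pp2:3 pp3:1

yes yes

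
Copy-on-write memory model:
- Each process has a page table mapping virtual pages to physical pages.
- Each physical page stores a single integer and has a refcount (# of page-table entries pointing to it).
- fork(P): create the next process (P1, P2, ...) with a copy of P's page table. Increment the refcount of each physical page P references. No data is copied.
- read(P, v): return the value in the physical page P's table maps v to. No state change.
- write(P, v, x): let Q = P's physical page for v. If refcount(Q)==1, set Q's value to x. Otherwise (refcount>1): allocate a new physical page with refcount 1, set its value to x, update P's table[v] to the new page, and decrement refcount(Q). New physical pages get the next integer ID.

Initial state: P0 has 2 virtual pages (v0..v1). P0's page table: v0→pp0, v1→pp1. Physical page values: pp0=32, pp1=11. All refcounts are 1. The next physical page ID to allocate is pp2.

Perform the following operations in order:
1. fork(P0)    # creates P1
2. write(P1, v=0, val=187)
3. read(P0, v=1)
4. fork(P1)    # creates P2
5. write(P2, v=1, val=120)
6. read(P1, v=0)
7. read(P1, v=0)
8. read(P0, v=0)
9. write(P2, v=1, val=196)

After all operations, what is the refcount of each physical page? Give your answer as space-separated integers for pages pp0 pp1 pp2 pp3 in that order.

Op 1: fork(P0) -> P1. 2 ppages; refcounts: pp0:2 pp1:2
Op 2: write(P1, v0, 187). refcount(pp0)=2>1 -> COPY to pp2. 3 ppages; refcounts: pp0:1 pp1:2 pp2:1
Op 3: read(P0, v1) -> 11. No state change.
Op 4: fork(P1) -> P2. 3 ppages; refcounts: pp0:1 pp1:3 pp2:2
Op 5: write(P2, v1, 120). refcount(pp1)=3>1 -> COPY to pp3. 4 ppages; refcounts: pp0:1 pp1:2 pp2:2 pp3:1
Op 6: read(P1, v0) -> 187. No state change.
Op 7: read(P1, v0) -> 187. No state change.
Op 8: read(P0, v0) -> 32. No state change.
Op 9: write(P2, v1, 196). refcount(pp3)=1 -> write in place. 4 ppages; refcounts: pp0:1 pp1:2 pp2:2 pp3:1

Answer: 1 2 2 1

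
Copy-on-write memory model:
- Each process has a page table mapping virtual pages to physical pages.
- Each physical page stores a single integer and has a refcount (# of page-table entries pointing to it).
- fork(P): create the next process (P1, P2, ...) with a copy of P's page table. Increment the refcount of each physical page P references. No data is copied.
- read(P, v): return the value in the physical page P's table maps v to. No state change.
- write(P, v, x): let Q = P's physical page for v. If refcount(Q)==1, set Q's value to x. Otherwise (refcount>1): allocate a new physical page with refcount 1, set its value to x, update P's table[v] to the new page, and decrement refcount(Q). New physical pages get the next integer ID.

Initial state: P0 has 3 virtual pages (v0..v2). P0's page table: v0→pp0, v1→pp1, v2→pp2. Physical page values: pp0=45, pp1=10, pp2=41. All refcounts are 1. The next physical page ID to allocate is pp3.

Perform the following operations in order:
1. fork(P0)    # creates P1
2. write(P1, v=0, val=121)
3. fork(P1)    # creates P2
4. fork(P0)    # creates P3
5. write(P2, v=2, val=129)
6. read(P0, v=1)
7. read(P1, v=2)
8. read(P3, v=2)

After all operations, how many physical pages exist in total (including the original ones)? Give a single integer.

Answer: 5

Derivation:
Op 1: fork(P0) -> P1. 3 ppages; refcounts: pp0:2 pp1:2 pp2:2
Op 2: write(P1, v0, 121). refcount(pp0)=2>1 -> COPY to pp3. 4 ppages; refcounts: pp0:1 pp1:2 pp2:2 pp3:1
Op 3: fork(P1) -> P2. 4 ppages; refcounts: pp0:1 pp1:3 pp2:3 pp3:2
Op 4: fork(P0) -> P3. 4 ppages; refcounts: pp0:2 pp1:4 pp2:4 pp3:2
Op 5: write(P2, v2, 129). refcount(pp2)=4>1 -> COPY to pp4. 5 ppages; refcounts: pp0:2 pp1:4 pp2:3 pp3:2 pp4:1
Op 6: read(P0, v1) -> 10. No state change.
Op 7: read(P1, v2) -> 41. No state change.
Op 8: read(P3, v2) -> 41. No state change.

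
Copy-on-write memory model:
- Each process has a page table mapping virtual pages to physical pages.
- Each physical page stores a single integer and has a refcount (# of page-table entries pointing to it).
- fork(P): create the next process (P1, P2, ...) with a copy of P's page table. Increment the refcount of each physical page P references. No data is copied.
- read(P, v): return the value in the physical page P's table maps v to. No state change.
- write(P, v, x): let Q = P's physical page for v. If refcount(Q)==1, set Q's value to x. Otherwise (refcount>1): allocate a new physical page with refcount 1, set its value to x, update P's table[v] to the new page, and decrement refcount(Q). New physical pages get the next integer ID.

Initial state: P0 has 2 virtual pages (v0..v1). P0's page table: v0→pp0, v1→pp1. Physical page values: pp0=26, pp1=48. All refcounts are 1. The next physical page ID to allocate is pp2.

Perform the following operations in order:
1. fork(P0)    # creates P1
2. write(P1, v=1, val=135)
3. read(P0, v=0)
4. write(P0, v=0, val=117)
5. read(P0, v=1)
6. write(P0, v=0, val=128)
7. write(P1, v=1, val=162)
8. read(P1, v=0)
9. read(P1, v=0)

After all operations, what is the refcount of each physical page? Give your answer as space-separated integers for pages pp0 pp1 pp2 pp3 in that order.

Op 1: fork(P0) -> P1. 2 ppages; refcounts: pp0:2 pp1:2
Op 2: write(P1, v1, 135). refcount(pp1)=2>1 -> COPY to pp2. 3 ppages; refcounts: pp0:2 pp1:1 pp2:1
Op 3: read(P0, v0) -> 26. No state change.
Op 4: write(P0, v0, 117). refcount(pp0)=2>1 -> COPY to pp3. 4 ppages; refcounts: pp0:1 pp1:1 pp2:1 pp3:1
Op 5: read(P0, v1) -> 48. No state change.
Op 6: write(P0, v0, 128). refcount(pp3)=1 -> write in place. 4 ppages; refcounts: pp0:1 pp1:1 pp2:1 pp3:1
Op 7: write(P1, v1, 162). refcount(pp2)=1 -> write in place. 4 ppages; refcounts: pp0:1 pp1:1 pp2:1 pp3:1
Op 8: read(P1, v0) -> 26. No state change.
Op 9: read(P1, v0) -> 26. No state change.

Answer: 1 1 1 1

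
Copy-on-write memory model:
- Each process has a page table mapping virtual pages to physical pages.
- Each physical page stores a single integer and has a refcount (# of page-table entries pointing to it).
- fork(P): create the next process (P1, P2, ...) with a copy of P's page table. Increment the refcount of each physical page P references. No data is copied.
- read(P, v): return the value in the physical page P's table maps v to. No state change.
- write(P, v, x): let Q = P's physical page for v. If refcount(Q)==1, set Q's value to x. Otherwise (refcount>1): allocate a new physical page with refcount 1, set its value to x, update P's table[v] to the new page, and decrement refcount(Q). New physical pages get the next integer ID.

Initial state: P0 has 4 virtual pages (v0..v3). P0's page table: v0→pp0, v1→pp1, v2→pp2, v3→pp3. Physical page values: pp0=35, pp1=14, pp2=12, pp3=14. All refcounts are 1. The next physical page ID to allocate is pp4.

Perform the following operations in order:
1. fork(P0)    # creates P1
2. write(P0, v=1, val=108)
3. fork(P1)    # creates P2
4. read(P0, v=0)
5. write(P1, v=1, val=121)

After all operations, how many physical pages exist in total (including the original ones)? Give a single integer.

Op 1: fork(P0) -> P1. 4 ppages; refcounts: pp0:2 pp1:2 pp2:2 pp3:2
Op 2: write(P0, v1, 108). refcount(pp1)=2>1 -> COPY to pp4. 5 ppages; refcounts: pp0:2 pp1:1 pp2:2 pp3:2 pp4:1
Op 3: fork(P1) -> P2. 5 ppages; refcounts: pp0:3 pp1:2 pp2:3 pp3:3 pp4:1
Op 4: read(P0, v0) -> 35. No state change.
Op 5: write(P1, v1, 121). refcount(pp1)=2>1 -> COPY to pp5. 6 ppages; refcounts: pp0:3 pp1:1 pp2:3 pp3:3 pp4:1 pp5:1

Answer: 6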